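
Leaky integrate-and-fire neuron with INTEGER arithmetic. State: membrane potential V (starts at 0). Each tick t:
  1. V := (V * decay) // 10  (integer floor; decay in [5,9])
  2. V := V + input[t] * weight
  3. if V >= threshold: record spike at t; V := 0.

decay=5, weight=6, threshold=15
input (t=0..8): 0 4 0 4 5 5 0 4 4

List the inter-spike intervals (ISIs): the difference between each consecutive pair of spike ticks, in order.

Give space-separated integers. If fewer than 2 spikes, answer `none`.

t=0: input=0 -> V=0
t=1: input=4 -> V=0 FIRE
t=2: input=0 -> V=0
t=3: input=4 -> V=0 FIRE
t=4: input=5 -> V=0 FIRE
t=5: input=5 -> V=0 FIRE
t=6: input=0 -> V=0
t=7: input=4 -> V=0 FIRE
t=8: input=4 -> V=0 FIRE

Answer: 2 1 1 2 1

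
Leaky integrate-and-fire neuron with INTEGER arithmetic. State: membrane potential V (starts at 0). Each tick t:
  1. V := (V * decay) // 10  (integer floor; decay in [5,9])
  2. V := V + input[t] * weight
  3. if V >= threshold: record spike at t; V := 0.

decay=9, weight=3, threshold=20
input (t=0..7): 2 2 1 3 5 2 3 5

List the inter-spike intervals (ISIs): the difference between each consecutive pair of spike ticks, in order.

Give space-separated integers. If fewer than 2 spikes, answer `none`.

t=0: input=2 -> V=6
t=1: input=2 -> V=11
t=2: input=1 -> V=12
t=3: input=3 -> V=19
t=4: input=5 -> V=0 FIRE
t=5: input=2 -> V=6
t=6: input=3 -> V=14
t=7: input=5 -> V=0 FIRE

Answer: 3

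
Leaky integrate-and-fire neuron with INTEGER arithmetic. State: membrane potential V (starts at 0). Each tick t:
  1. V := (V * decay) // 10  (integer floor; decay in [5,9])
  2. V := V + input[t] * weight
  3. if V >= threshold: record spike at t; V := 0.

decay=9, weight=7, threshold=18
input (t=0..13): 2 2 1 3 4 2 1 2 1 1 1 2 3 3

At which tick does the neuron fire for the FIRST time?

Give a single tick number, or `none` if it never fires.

t=0: input=2 -> V=14
t=1: input=2 -> V=0 FIRE
t=2: input=1 -> V=7
t=3: input=3 -> V=0 FIRE
t=4: input=4 -> V=0 FIRE
t=5: input=2 -> V=14
t=6: input=1 -> V=0 FIRE
t=7: input=2 -> V=14
t=8: input=1 -> V=0 FIRE
t=9: input=1 -> V=7
t=10: input=1 -> V=13
t=11: input=2 -> V=0 FIRE
t=12: input=3 -> V=0 FIRE
t=13: input=3 -> V=0 FIRE

Answer: 1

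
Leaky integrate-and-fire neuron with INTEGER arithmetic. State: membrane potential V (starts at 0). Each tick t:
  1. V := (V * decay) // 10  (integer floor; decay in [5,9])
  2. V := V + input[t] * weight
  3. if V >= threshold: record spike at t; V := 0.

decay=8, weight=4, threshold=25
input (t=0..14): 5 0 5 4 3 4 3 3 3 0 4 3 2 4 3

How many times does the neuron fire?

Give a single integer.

t=0: input=5 -> V=20
t=1: input=0 -> V=16
t=2: input=5 -> V=0 FIRE
t=3: input=4 -> V=16
t=4: input=3 -> V=24
t=5: input=4 -> V=0 FIRE
t=6: input=3 -> V=12
t=7: input=3 -> V=21
t=8: input=3 -> V=0 FIRE
t=9: input=0 -> V=0
t=10: input=4 -> V=16
t=11: input=3 -> V=24
t=12: input=2 -> V=0 FIRE
t=13: input=4 -> V=16
t=14: input=3 -> V=24

Answer: 4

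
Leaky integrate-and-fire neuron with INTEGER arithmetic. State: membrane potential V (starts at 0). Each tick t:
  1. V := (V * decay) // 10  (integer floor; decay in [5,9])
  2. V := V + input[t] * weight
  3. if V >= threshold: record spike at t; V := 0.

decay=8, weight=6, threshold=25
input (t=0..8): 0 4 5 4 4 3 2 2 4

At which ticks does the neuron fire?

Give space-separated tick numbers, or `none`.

t=0: input=0 -> V=0
t=1: input=4 -> V=24
t=2: input=5 -> V=0 FIRE
t=3: input=4 -> V=24
t=4: input=4 -> V=0 FIRE
t=5: input=3 -> V=18
t=6: input=2 -> V=0 FIRE
t=7: input=2 -> V=12
t=8: input=4 -> V=0 FIRE

Answer: 2 4 6 8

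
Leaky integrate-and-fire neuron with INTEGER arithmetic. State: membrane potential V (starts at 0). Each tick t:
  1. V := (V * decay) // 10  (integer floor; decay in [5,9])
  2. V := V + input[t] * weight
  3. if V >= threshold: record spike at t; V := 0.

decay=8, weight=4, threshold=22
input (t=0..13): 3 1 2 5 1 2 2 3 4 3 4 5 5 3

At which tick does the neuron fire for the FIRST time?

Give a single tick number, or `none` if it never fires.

t=0: input=3 -> V=12
t=1: input=1 -> V=13
t=2: input=2 -> V=18
t=3: input=5 -> V=0 FIRE
t=4: input=1 -> V=4
t=5: input=2 -> V=11
t=6: input=2 -> V=16
t=7: input=3 -> V=0 FIRE
t=8: input=4 -> V=16
t=9: input=3 -> V=0 FIRE
t=10: input=4 -> V=16
t=11: input=5 -> V=0 FIRE
t=12: input=5 -> V=20
t=13: input=3 -> V=0 FIRE

Answer: 3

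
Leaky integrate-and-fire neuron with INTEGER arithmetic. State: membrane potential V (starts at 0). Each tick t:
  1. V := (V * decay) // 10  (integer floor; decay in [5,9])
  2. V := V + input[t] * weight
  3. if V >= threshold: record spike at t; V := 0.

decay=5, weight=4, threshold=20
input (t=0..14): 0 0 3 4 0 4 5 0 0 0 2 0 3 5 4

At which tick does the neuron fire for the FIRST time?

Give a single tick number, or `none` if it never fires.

Answer: 3

Derivation:
t=0: input=0 -> V=0
t=1: input=0 -> V=0
t=2: input=3 -> V=12
t=3: input=4 -> V=0 FIRE
t=4: input=0 -> V=0
t=5: input=4 -> V=16
t=6: input=5 -> V=0 FIRE
t=7: input=0 -> V=0
t=8: input=0 -> V=0
t=9: input=0 -> V=0
t=10: input=2 -> V=8
t=11: input=0 -> V=4
t=12: input=3 -> V=14
t=13: input=5 -> V=0 FIRE
t=14: input=4 -> V=16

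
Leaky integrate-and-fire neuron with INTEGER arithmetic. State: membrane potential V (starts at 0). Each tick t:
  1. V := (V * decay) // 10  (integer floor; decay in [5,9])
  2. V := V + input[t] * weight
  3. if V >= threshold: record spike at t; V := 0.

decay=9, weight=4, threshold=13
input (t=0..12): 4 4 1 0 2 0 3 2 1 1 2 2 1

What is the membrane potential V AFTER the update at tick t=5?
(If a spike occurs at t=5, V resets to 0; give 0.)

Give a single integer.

t=0: input=4 -> V=0 FIRE
t=1: input=4 -> V=0 FIRE
t=2: input=1 -> V=4
t=3: input=0 -> V=3
t=4: input=2 -> V=10
t=5: input=0 -> V=9
t=6: input=3 -> V=0 FIRE
t=7: input=2 -> V=8
t=8: input=1 -> V=11
t=9: input=1 -> V=0 FIRE
t=10: input=2 -> V=8
t=11: input=2 -> V=0 FIRE
t=12: input=1 -> V=4

Answer: 9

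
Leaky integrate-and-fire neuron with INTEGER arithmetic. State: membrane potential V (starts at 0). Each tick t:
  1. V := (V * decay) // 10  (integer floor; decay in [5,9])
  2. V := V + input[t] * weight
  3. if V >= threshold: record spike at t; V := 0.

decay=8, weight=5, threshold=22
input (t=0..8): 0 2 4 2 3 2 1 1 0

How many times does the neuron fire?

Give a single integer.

Answer: 2

Derivation:
t=0: input=0 -> V=0
t=1: input=2 -> V=10
t=2: input=4 -> V=0 FIRE
t=3: input=2 -> V=10
t=4: input=3 -> V=0 FIRE
t=5: input=2 -> V=10
t=6: input=1 -> V=13
t=7: input=1 -> V=15
t=8: input=0 -> V=12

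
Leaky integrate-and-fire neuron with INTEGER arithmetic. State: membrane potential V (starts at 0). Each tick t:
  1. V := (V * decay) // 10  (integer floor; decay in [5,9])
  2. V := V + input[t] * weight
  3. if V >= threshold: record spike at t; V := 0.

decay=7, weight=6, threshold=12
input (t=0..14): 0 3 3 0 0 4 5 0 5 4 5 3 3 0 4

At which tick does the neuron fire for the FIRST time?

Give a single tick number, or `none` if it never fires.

Answer: 1

Derivation:
t=0: input=0 -> V=0
t=1: input=3 -> V=0 FIRE
t=2: input=3 -> V=0 FIRE
t=3: input=0 -> V=0
t=4: input=0 -> V=0
t=5: input=4 -> V=0 FIRE
t=6: input=5 -> V=0 FIRE
t=7: input=0 -> V=0
t=8: input=5 -> V=0 FIRE
t=9: input=4 -> V=0 FIRE
t=10: input=5 -> V=0 FIRE
t=11: input=3 -> V=0 FIRE
t=12: input=3 -> V=0 FIRE
t=13: input=0 -> V=0
t=14: input=4 -> V=0 FIRE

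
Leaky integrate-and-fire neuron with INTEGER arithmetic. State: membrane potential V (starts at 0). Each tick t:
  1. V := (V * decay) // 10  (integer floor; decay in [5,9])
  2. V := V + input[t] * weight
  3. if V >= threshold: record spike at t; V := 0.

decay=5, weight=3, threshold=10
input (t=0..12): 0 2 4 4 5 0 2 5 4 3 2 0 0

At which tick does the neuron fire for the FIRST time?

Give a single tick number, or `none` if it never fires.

t=0: input=0 -> V=0
t=1: input=2 -> V=6
t=2: input=4 -> V=0 FIRE
t=3: input=4 -> V=0 FIRE
t=4: input=5 -> V=0 FIRE
t=5: input=0 -> V=0
t=6: input=2 -> V=6
t=7: input=5 -> V=0 FIRE
t=8: input=4 -> V=0 FIRE
t=9: input=3 -> V=9
t=10: input=2 -> V=0 FIRE
t=11: input=0 -> V=0
t=12: input=0 -> V=0

Answer: 2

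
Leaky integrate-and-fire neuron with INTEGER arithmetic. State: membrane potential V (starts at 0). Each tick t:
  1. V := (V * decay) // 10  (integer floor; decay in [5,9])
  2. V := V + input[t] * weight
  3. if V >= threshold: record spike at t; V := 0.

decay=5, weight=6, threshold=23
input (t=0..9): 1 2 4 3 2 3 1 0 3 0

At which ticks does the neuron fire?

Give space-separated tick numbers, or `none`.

Answer: 2 5

Derivation:
t=0: input=1 -> V=6
t=1: input=2 -> V=15
t=2: input=4 -> V=0 FIRE
t=3: input=3 -> V=18
t=4: input=2 -> V=21
t=5: input=3 -> V=0 FIRE
t=6: input=1 -> V=6
t=7: input=0 -> V=3
t=8: input=3 -> V=19
t=9: input=0 -> V=9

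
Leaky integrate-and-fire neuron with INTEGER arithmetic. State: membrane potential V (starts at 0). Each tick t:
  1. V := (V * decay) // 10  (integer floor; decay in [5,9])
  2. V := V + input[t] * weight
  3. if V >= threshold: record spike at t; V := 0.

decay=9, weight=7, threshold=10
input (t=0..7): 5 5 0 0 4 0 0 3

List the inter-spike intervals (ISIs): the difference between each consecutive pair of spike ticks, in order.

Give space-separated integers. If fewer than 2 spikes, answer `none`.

Answer: 1 3 3

Derivation:
t=0: input=5 -> V=0 FIRE
t=1: input=5 -> V=0 FIRE
t=2: input=0 -> V=0
t=3: input=0 -> V=0
t=4: input=4 -> V=0 FIRE
t=5: input=0 -> V=0
t=6: input=0 -> V=0
t=7: input=3 -> V=0 FIRE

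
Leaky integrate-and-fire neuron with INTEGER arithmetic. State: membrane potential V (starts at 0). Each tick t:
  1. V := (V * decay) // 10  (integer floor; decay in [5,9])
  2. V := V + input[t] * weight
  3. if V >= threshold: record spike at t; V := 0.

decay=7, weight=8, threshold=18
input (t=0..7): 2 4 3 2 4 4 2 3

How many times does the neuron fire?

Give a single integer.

Answer: 5

Derivation:
t=0: input=2 -> V=16
t=1: input=4 -> V=0 FIRE
t=2: input=3 -> V=0 FIRE
t=3: input=2 -> V=16
t=4: input=4 -> V=0 FIRE
t=5: input=4 -> V=0 FIRE
t=6: input=2 -> V=16
t=7: input=3 -> V=0 FIRE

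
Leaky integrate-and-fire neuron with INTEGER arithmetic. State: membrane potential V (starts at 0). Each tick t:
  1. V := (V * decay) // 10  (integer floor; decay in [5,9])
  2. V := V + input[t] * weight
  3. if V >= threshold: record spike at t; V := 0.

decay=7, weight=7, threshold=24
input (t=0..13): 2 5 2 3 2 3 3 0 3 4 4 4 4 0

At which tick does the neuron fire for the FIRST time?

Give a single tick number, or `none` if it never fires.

t=0: input=2 -> V=14
t=1: input=5 -> V=0 FIRE
t=2: input=2 -> V=14
t=3: input=3 -> V=0 FIRE
t=4: input=2 -> V=14
t=5: input=3 -> V=0 FIRE
t=6: input=3 -> V=21
t=7: input=0 -> V=14
t=8: input=3 -> V=0 FIRE
t=9: input=4 -> V=0 FIRE
t=10: input=4 -> V=0 FIRE
t=11: input=4 -> V=0 FIRE
t=12: input=4 -> V=0 FIRE
t=13: input=0 -> V=0

Answer: 1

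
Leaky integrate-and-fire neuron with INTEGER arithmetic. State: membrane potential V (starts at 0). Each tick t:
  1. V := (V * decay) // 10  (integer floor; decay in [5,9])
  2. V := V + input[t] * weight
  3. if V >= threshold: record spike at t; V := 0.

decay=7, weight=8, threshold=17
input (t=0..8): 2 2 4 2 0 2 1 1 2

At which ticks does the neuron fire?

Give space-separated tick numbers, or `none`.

Answer: 1 2 5 8

Derivation:
t=0: input=2 -> V=16
t=1: input=2 -> V=0 FIRE
t=2: input=4 -> V=0 FIRE
t=3: input=2 -> V=16
t=4: input=0 -> V=11
t=5: input=2 -> V=0 FIRE
t=6: input=1 -> V=8
t=7: input=1 -> V=13
t=8: input=2 -> V=0 FIRE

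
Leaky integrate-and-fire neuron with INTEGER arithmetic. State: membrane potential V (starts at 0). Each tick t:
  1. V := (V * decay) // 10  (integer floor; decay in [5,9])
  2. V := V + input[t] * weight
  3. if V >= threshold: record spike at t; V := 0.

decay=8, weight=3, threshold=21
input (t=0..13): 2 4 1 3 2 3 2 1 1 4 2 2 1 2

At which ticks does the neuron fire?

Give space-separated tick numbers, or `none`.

t=0: input=2 -> V=6
t=1: input=4 -> V=16
t=2: input=1 -> V=15
t=3: input=3 -> V=0 FIRE
t=4: input=2 -> V=6
t=5: input=3 -> V=13
t=6: input=2 -> V=16
t=7: input=1 -> V=15
t=8: input=1 -> V=15
t=9: input=4 -> V=0 FIRE
t=10: input=2 -> V=6
t=11: input=2 -> V=10
t=12: input=1 -> V=11
t=13: input=2 -> V=14

Answer: 3 9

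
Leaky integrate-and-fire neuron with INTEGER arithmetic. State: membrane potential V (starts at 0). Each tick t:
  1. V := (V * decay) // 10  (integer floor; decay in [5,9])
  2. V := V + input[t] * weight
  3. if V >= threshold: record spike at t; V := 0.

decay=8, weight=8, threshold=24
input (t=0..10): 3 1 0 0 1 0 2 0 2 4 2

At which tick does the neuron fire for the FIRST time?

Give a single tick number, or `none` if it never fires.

t=0: input=3 -> V=0 FIRE
t=1: input=1 -> V=8
t=2: input=0 -> V=6
t=3: input=0 -> V=4
t=4: input=1 -> V=11
t=5: input=0 -> V=8
t=6: input=2 -> V=22
t=7: input=0 -> V=17
t=8: input=2 -> V=0 FIRE
t=9: input=4 -> V=0 FIRE
t=10: input=2 -> V=16

Answer: 0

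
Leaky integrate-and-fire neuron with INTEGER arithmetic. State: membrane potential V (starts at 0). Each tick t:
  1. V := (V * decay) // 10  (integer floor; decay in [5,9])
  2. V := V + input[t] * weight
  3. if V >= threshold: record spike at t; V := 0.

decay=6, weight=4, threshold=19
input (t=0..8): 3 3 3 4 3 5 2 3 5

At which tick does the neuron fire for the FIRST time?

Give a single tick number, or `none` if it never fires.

Answer: 1

Derivation:
t=0: input=3 -> V=12
t=1: input=3 -> V=0 FIRE
t=2: input=3 -> V=12
t=3: input=4 -> V=0 FIRE
t=4: input=3 -> V=12
t=5: input=5 -> V=0 FIRE
t=6: input=2 -> V=8
t=7: input=3 -> V=16
t=8: input=5 -> V=0 FIRE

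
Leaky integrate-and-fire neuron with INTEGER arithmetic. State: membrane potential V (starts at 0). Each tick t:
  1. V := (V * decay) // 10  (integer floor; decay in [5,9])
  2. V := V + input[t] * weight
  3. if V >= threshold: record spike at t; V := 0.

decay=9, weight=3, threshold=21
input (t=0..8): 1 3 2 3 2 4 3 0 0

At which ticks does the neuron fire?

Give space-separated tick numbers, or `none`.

t=0: input=1 -> V=3
t=1: input=3 -> V=11
t=2: input=2 -> V=15
t=3: input=3 -> V=0 FIRE
t=4: input=2 -> V=6
t=5: input=4 -> V=17
t=6: input=3 -> V=0 FIRE
t=7: input=0 -> V=0
t=8: input=0 -> V=0

Answer: 3 6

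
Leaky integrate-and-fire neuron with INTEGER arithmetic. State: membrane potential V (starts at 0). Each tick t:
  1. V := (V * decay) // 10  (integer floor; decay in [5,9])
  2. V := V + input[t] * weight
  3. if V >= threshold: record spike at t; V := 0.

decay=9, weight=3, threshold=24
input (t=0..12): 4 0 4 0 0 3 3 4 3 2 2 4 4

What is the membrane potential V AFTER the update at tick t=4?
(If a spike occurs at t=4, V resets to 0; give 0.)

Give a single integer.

Answer: 16

Derivation:
t=0: input=4 -> V=12
t=1: input=0 -> V=10
t=2: input=4 -> V=21
t=3: input=0 -> V=18
t=4: input=0 -> V=16
t=5: input=3 -> V=23
t=6: input=3 -> V=0 FIRE
t=7: input=4 -> V=12
t=8: input=3 -> V=19
t=9: input=2 -> V=23
t=10: input=2 -> V=0 FIRE
t=11: input=4 -> V=12
t=12: input=4 -> V=22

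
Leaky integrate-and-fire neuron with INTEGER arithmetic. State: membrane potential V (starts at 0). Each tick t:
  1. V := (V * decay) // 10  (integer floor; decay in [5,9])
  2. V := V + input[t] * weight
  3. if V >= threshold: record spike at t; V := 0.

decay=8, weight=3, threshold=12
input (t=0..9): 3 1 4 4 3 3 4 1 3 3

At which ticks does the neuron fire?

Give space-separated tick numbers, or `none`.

t=0: input=3 -> V=9
t=1: input=1 -> V=10
t=2: input=4 -> V=0 FIRE
t=3: input=4 -> V=0 FIRE
t=4: input=3 -> V=9
t=5: input=3 -> V=0 FIRE
t=6: input=4 -> V=0 FIRE
t=7: input=1 -> V=3
t=8: input=3 -> V=11
t=9: input=3 -> V=0 FIRE

Answer: 2 3 5 6 9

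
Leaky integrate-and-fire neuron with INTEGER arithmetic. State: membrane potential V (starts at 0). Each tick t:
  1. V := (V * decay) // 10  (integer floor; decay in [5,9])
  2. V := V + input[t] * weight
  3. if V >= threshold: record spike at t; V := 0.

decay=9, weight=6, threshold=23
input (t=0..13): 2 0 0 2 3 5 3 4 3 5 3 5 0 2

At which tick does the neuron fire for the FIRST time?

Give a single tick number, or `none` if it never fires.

Answer: 4

Derivation:
t=0: input=2 -> V=12
t=1: input=0 -> V=10
t=2: input=0 -> V=9
t=3: input=2 -> V=20
t=4: input=3 -> V=0 FIRE
t=5: input=5 -> V=0 FIRE
t=6: input=3 -> V=18
t=7: input=4 -> V=0 FIRE
t=8: input=3 -> V=18
t=9: input=5 -> V=0 FIRE
t=10: input=3 -> V=18
t=11: input=5 -> V=0 FIRE
t=12: input=0 -> V=0
t=13: input=2 -> V=12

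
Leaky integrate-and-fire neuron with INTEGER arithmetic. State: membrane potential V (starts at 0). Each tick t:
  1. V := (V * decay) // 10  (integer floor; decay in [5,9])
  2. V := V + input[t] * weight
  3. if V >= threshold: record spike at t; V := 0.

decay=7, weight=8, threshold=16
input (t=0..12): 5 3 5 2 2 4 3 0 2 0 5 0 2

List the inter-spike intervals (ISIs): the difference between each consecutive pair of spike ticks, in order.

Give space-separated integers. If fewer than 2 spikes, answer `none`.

t=0: input=5 -> V=0 FIRE
t=1: input=3 -> V=0 FIRE
t=2: input=5 -> V=0 FIRE
t=3: input=2 -> V=0 FIRE
t=4: input=2 -> V=0 FIRE
t=5: input=4 -> V=0 FIRE
t=6: input=3 -> V=0 FIRE
t=7: input=0 -> V=0
t=8: input=2 -> V=0 FIRE
t=9: input=0 -> V=0
t=10: input=5 -> V=0 FIRE
t=11: input=0 -> V=0
t=12: input=2 -> V=0 FIRE

Answer: 1 1 1 1 1 1 2 2 2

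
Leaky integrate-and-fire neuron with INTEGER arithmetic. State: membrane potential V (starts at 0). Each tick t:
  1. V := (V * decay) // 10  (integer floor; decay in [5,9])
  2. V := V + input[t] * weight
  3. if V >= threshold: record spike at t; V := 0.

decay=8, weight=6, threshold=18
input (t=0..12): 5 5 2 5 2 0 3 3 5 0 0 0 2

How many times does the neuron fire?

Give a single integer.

Answer: 6

Derivation:
t=0: input=5 -> V=0 FIRE
t=1: input=5 -> V=0 FIRE
t=2: input=2 -> V=12
t=3: input=5 -> V=0 FIRE
t=4: input=2 -> V=12
t=5: input=0 -> V=9
t=6: input=3 -> V=0 FIRE
t=7: input=3 -> V=0 FIRE
t=8: input=5 -> V=0 FIRE
t=9: input=0 -> V=0
t=10: input=0 -> V=0
t=11: input=0 -> V=0
t=12: input=2 -> V=12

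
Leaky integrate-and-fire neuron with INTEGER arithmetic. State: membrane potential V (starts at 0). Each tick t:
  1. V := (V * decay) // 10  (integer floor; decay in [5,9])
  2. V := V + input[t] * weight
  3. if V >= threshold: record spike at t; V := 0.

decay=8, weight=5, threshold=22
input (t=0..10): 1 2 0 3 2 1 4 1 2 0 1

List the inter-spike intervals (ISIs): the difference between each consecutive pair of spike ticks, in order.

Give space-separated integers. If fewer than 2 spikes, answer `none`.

t=0: input=1 -> V=5
t=1: input=2 -> V=14
t=2: input=0 -> V=11
t=3: input=3 -> V=0 FIRE
t=4: input=2 -> V=10
t=5: input=1 -> V=13
t=6: input=4 -> V=0 FIRE
t=7: input=1 -> V=5
t=8: input=2 -> V=14
t=9: input=0 -> V=11
t=10: input=1 -> V=13

Answer: 3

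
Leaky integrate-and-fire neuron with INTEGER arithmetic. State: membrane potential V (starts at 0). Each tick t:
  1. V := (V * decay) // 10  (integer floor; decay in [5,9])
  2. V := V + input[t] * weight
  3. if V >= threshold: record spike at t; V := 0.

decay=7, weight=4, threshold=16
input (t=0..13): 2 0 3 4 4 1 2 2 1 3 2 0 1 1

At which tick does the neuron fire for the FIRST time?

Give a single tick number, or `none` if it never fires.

t=0: input=2 -> V=8
t=1: input=0 -> V=5
t=2: input=3 -> V=15
t=3: input=4 -> V=0 FIRE
t=4: input=4 -> V=0 FIRE
t=5: input=1 -> V=4
t=6: input=2 -> V=10
t=7: input=2 -> V=15
t=8: input=1 -> V=14
t=9: input=3 -> V=0 FIRE
t=10: input=2 -> V=8
t=11: input=0 -> V=5
t=12: input=1 -> V=7
t=13: input=1 -> V=8

Answer: 3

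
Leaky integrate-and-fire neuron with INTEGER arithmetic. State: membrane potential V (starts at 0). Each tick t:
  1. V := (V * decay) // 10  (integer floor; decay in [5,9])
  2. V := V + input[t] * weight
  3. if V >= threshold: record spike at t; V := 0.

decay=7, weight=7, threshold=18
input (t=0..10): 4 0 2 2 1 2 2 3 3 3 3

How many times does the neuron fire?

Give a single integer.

Answer: 7

Derivation:
t=0: input=4 -> V=0 FIRE
t=1: input=0 -> V=0
t=2: input=2 -> V=14
t=3: input=2 -> V=0 FIRE
t=4: input=1 -> V=7
t=5: input=2 -> V=0 FIRE
t=6: input=2 -> V=14
t=7: input=3 -> V=0 FIRE
t=8: input=3 -> V=0 FIRE
t=9: input=3 -> V=0 FIRE
t=10: input=3 -> V=0 FIRE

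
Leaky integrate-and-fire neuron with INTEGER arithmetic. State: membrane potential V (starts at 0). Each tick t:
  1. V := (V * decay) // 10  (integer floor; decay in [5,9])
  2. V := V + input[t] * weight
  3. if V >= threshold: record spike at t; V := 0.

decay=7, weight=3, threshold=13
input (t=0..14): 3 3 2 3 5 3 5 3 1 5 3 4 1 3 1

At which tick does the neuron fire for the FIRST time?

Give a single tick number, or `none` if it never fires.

Answer: 1

Derivation:
t=0: input=3 -> V=9
t=1: input=3 -> V=0 FIRE
t=2: input=2 -> V=6
t=3: input=3 -> V=0 FIRE
t=4: input=5 -> V=0 FIRE
t=5: input=3 -> V=9
t=6: input=5 -> V=0 FIRE
t=7: input=3 -> V=9
t=8: input=1 -> V=9
t=9: input=5 -> V=0 FIRE
t=10: input=3 -> V=9
t=11: input=4 -> V=0 FIRE
t=12: input=1 -> V=3
t=13: input=3 -> V=11
t=14: input=1 -> V=10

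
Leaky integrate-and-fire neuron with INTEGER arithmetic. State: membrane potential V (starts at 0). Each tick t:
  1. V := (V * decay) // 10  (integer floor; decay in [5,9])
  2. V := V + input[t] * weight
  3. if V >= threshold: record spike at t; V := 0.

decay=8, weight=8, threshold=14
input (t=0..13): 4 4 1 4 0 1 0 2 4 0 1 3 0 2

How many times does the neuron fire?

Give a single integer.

t=0: input=4 -> V=0 FIRE
t=1: input=4 -> V=0 FIRE
t=2: input=1 -> V=8
t=3: input=4 -> V=0 FIRE
t=4: input=0 -> V=0
t=5: input=1 -> V=8
t=6: input=0 -> V=6
t=7: input=2 -> V=0 FIRE
t=8: input=4 -> V=0 FIRE
t=9: input=0 -> V=0
t=10: input=1 -> V=8
t=11: input=3 -> V=0 FIRE
t=12: input=0 -> V=0
t=13: input=2 -> V=0 FIRE

Answer: 7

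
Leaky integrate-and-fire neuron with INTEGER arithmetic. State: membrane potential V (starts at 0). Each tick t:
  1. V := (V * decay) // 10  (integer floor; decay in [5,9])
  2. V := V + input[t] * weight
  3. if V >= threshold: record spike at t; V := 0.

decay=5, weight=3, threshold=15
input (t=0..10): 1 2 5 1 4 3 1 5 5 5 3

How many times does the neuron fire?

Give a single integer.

t=0: input=1 -> V=3
t=1: input=2 -> V=7
t=2: input=5 -> V=0 FIRE
t=3: input=1 -> V=3
t=4: input=4 -> V=13
t=5: input=3 -> V=0 FIRE
t=6: input=1 -> V=3
t=7: input=5 -> V=0 FIRE
t=8: input=5 -> V=0 FIRE
t=9: input=5 -> V=0 FIRE
t=10: input=3 -> V=9

Answer: 5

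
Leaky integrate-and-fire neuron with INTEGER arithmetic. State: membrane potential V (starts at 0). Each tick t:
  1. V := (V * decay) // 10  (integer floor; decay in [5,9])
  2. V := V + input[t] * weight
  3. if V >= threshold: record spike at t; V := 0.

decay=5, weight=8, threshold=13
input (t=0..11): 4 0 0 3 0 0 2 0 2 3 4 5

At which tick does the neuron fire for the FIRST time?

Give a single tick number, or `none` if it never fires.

Answer: 0

Derivation:
t=0: input=4 -> V=0 FIRE
t=1: input=0 -> V=0
t=2: input=0 -> V=0
t=3: input=3 -> V=0 FIRE
t=4: input=0 -> V=0
t=5: input=0 -> V=0
t=6: input=2 -> V=0 FIRE
t=7: input=0 -> V=0
t=8: input=2 -> V=0 FIRE
t=9: input=3 -> V=0 FIRE
t=10: input=4 -> V=0 FIRE
t=11: input=5 -> V=0 FIRE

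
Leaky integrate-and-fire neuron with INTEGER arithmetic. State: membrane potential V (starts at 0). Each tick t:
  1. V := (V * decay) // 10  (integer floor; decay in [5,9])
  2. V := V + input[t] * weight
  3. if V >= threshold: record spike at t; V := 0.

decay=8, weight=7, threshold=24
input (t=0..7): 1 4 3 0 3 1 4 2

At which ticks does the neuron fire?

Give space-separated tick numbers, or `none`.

t=0: input=1 -> V=7
t=1: input=4 -> V=0 FIRE
t=2: input=3 -> V=21
t=3: input=0 -> V=16
t=4: input=3 -> V=0 FIRE
t=5: input=1 -> V=7
t=6: input=4 -> V=0 FIRE
t=7: input=2 -> V=14

Answer: 1 4 6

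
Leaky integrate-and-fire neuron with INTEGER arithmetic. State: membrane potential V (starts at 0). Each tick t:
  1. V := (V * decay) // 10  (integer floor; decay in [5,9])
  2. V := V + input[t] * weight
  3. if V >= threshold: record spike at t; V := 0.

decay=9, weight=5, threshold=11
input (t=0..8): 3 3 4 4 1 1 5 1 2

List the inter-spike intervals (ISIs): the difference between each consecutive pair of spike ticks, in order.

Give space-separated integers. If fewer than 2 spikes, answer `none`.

Answer: 1 1 1 3 2

Derivation:
t=0: input=3 -> V=0 FIRE
t=1: input=3 -> V=0 FIRE
t=2: input=4 -> V=0 FIRE
t=3: input=4 -> V=0 FIRE
t=4: input=1 -> V=5
t=5: input=1 -> V=9
t=6: input=5 -> V=0 FIRE
t=7: input=1 -> V=5
t=8: input=2 -> V=0 FIRE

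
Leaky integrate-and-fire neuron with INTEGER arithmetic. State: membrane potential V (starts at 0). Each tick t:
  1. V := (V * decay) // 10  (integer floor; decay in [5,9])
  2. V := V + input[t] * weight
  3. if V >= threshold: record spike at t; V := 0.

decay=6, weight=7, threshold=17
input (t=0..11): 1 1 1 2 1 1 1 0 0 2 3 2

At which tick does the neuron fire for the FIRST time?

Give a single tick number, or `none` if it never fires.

t=0: input=1 -> V=7
t=1: input=1 -> V=11
t=2: input=1 -> V=13
t=3: input=2 -> V=0 FIRE
t=4: input=1 -> V=7
t=5: input=1 -> V=11
t=6: input=1 -> V=13
t=7: input=0 -> V=7
t=8: input=0 -> V=4
t=9: input=2 -> V=16
t=10: input=3 -> V=0 FIRE
t=11: input=2 -> V=14

Answer: 3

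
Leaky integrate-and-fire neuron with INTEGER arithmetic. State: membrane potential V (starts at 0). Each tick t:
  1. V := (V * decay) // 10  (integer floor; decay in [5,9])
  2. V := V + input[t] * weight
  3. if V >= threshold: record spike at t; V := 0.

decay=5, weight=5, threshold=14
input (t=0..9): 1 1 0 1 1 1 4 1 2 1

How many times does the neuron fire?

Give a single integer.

Answer: 1

Derivation:
t=0: input=1 -> V=5
t=1: input=1 -> V=7
t=2: input=0 -> V=3
t=3: input=1 -> V=6
t=4: input=1 -> V=8
t=5: input=1 -> V=9
t=6: input=4 -> V=0 FIRE
t=7: input=1 -> V=5
t=8: input=2 -> V=12
t=9: input=1 -> V=11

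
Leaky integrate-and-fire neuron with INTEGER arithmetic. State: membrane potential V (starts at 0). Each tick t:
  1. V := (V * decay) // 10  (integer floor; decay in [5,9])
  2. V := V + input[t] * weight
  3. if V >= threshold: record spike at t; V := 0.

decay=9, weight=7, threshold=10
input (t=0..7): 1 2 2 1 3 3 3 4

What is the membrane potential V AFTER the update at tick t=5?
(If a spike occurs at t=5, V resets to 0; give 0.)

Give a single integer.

Answer: 0

Derivation:
t=0: input=1 -> V=7
t=1: input=2 -> V=0 FIRE
t=2: input=2 -> V=0 FIRE
t=3: input=1 -> V=7
t=4: input=3 -> V=0 FIRE
t=5: input=3 -> V=0 FIRE
t=6: input=3 -> V=0 FIRE
t=7: input=4 -> V=0 FIRE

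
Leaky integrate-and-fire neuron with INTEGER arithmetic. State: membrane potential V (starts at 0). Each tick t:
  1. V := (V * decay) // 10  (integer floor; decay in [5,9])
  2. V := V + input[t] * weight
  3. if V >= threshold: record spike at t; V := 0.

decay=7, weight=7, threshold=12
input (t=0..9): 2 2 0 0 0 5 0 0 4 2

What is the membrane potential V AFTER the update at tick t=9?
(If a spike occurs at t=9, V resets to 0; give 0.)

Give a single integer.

t=0: input=2 -> V=0 FIRE
t=1: input=2 -> V=0 FIRE
t=2: input=0 -> V=0
t=3: input=0 -> V=0
t=4: input=0 -> V=0
t=5: input=5 -> V=0 FIRE
t=6: input=0 -> V=0
t=7: input=0 -> V=0
t=8: input=4 -> V=0 FIRE
t=9: input=2 -> V=0 FIRE

Answer: 0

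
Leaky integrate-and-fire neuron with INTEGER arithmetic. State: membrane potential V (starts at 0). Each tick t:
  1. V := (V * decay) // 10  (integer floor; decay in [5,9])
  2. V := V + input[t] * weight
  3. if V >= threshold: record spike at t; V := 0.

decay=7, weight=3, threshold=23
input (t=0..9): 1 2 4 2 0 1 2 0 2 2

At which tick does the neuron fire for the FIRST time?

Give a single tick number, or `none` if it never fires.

Answer: none

Derivation:
t=0: input=1 -> V=3
t=1: input=2 -> V=8
t=2: input=4 -> V=17
t=3: input=2 -> V=17
t=4: input=0 -> V=11
t=5: input=1 -> V=10
t=6: input=2 -> V=13
t=7: input=0 -> V=9
t=8: input=2 -> V=12
t=9: input=2 -> V=14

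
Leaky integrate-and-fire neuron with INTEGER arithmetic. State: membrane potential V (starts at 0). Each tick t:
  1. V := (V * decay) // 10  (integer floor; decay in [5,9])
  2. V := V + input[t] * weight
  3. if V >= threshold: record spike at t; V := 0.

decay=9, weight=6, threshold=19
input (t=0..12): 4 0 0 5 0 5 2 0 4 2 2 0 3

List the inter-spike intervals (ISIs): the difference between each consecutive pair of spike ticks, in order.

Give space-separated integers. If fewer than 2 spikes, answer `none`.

t=0: input=4 -> V=0 FIRE
t=1: input=0 -> V=0
t=2: input=0 -> V=0
t=3: input=5 -> V=0 FIRE
t=4: input=0 -> V=0
t=5: input=5 -> V=0 FIRE
t=6: input=2 -> V=12
t=7: input=0 -> V=10
t=8: input=4 -> V=0 FIRE
t=9: input=2 -> V=12
t=10: input=2 -> V=0 FIRE
t=11: input=0 -> V=0
t=12: input=3 -> V=18

Answer: 3 2 3 2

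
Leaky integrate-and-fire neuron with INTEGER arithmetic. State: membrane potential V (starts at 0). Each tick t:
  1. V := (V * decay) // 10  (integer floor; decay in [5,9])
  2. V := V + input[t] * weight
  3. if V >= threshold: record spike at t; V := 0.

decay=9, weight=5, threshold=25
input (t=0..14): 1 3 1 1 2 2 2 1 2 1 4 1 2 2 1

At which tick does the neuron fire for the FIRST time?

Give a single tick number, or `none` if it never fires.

Answer: 4

Derivation:
t=0: input=1 -> V=5
t=1: input=3 -> V=19
t=2: input=1 -> V=22
t=3: input=1 -> V=24
t=4: input=2 -> V=0 FIRE
t=5: input=2 -> V=10
t=6: input=2 -> V=19
t=7: input=1 -> V=22
t=8: input=2 -> V=0 FIRE
t=9: input=1 -> V=5
t=10: input=4 -> V=24
t=11: input=1 -> V=0 FIRE
t=12: input=2 -> V=10
t=13: input=2 -> V=19
t=14: input=1 -> V=22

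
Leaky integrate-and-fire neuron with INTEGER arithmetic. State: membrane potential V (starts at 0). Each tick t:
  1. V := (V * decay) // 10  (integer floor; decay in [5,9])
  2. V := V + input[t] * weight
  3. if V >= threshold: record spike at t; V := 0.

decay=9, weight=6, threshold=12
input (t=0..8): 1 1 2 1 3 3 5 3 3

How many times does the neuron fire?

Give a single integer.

t=0: input=1 -> V=6
t=1: input=1 -> V=11
t=2: input=2 -> V=0 FIRE
t=3: input=1 -> V=6
t=4: input=3 -> V=0 FIRE
t=5: input=3 -> V=0 FIRE
t=6: input=5 -> V=0 FIRE
t=7: input=3 -> V=0 FIRE
t=8: input=3 -> V=0 FIRE

Answer: 6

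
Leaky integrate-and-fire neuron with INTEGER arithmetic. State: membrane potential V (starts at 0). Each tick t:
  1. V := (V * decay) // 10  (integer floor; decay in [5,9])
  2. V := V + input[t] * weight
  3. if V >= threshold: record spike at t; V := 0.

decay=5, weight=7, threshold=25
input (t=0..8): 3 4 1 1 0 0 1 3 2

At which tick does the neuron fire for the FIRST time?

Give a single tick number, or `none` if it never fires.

t=0: input=3 -> V=21
t=1: input=4 -> V=0 FIRE
t=2: input=1 -> V=7
t=3: input=1 -> V=10
t=4: input=0 -> V=5
t=5: input=0 -> V=2
t=6: input=1 -> V=8
t=7: input=3 -> V=0 FIRE
t=8: input=2 -> V=14

Answer: 1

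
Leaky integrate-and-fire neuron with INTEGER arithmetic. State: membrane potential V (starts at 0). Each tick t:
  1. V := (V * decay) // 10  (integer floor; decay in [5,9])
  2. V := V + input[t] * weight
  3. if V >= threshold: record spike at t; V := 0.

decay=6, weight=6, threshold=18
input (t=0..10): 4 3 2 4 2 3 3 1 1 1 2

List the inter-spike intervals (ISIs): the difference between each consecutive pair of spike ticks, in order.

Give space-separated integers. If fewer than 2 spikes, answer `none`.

t=0: input=4 -> V=0 FIRE
t=1: input=3 -> V=0 FIRE
t=2: input=2 -> V=12
t=3: input=4 -> V=0 FIRE
t=4: input=2 -> V=12
t=5: input=3 -> V=0 FIRE
t=6: input=3 -> V=0 FIRE
t=7: input=1 -> V=6
t=8: input=1 -> V=9
t=9: input=1 -> V=11
t=10: input=2 -> V=0 FIRE

Answer: 1 2 2 1 4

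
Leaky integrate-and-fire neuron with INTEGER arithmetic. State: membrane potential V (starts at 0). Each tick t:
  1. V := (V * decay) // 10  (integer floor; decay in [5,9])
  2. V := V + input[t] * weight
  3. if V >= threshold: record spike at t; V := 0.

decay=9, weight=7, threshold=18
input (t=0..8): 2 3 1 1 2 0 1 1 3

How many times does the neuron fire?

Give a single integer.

Answer: 3

Derivation:
t=0: input=2 -> V=14
t=1: input=3 -> V=0 FIRE
t=2: input=1 -> V=7
t=3: input=1 -> V=13
t=4: input=2 -> V=0 FIRE
t=5: input=0 -> V=0
t=6: input=1 -> V=7
t=7: input=1 -> V=13
t=8: input=3 -> V=0 FIRE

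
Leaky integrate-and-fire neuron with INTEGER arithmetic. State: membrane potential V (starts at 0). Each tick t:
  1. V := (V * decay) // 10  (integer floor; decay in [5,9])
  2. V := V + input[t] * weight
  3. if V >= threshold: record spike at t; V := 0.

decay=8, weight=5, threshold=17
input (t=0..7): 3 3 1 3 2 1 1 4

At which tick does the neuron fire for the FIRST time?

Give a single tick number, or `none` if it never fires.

Answer: 1

Derivation:
t=0: input=3 -> V=15
t=1: input=3 -> V=0 FIRE
t=2: input=1 -> V=5
t=3: input=3 -> V=0 FIRE
t=4: input=2 -> V=10
t=5: input=1 -> V=13
t=6: input=1 -> V=15
t=7: input=4 -> V=0 FIRE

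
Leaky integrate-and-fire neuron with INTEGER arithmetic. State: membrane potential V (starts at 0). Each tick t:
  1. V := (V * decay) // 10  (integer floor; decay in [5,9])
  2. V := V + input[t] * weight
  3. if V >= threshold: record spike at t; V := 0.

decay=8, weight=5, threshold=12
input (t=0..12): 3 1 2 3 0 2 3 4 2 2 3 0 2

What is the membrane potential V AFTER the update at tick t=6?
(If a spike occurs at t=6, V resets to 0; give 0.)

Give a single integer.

t=0: input=3 -> V=0 FIRE
t=1: input=1 -> V=5
t=2: input=2 -> V=0 FIRE
t=3: input=3 -> V=0 FIRE
t=4: input=0 -> V=0
t=5: input=2 -> V=10
t=6: input=3 -> V=0 FIRE
t=7: input=4 -> V=0 FIRE
t=8: input=2 -> V=10
t=9: input=2 -> V=0 FIRE
t=10: input=3 -> V=0 FIRE
t=11: input=0 -> V=0
t=12: input=2 -> V=10

Answer: 0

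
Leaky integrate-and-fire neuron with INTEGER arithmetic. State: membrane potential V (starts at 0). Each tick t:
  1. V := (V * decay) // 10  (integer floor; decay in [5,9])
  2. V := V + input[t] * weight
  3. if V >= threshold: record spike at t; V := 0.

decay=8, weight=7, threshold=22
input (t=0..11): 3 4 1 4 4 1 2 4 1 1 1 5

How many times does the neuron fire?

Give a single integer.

Answer: 5

Derivation:
t=0: input=3 -> V=21
t=1: input=4 -> V=0 FIRE
t=2: input=1 -> V=7
t=3: input=4 -> V=0 FIRE
t=4: input=4 -> V=0 FIRE
t=5: input=1 -> V=7
t=6: input=2 -> V=19
t=7: input=4 -> V=0 FIRE
t=8: input=1 -> V=7
t=9: input=1 -> V=12
t=10: input=1 -> V=16
t=11: input=5 -> V=0 FIRE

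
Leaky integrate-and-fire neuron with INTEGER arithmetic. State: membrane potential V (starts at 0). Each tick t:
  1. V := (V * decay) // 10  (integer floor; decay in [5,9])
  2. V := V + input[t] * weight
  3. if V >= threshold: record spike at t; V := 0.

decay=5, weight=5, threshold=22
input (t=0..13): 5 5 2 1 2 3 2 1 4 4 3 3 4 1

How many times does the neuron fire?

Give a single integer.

t=0: input=5 -> V=0 FIRE
t=1: input=5 -> V=0 FIRE
t=2: input=2 -> V=10
t=3: input=1 -> V=10
t=4: input=2 -> V=15
t=5: input=3 -> V=0 FIRE
t=6: input=2 -> V=10
t=7: input=1 -> V=10
t=8: input=4 -> V=0 FIRE
t=9: input=4 -> V=20
t=10: input=3 -> V=0 FIRE
t=11: input=3 -> V=15
t=12: input=4 -> V=0 FIRE
t=13: input=1 -> V=5

Answer: 6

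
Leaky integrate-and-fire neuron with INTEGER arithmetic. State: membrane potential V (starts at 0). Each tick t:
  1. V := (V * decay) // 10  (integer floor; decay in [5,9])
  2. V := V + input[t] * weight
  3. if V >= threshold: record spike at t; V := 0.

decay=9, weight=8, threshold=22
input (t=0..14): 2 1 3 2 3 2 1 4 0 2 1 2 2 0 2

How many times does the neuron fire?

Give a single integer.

Answer: 7

Derivation:
t=0: input=2 -> V=16
t=1: input=1 -> V=0 FIRE
t=2: input=3 -> V=0 FIRE
t=3: input=2 -> V=16
t=4: input=3 -> V=0 FIRE
t=5: input=2 -> V=16
t=6: input=1 -> V=0 FIRE
t=7: input=4 -> V=0 FIRE
t=8: input=0 -> V=0
t=9: input=2 -> V=16
t=10: input=1 -> V=0 FIRE
t=11: input=2 -> V=16
t=12: input=2 -> V=0 FIRE
t=13: input=0 -> V=0
t=14: input=2 -> V=16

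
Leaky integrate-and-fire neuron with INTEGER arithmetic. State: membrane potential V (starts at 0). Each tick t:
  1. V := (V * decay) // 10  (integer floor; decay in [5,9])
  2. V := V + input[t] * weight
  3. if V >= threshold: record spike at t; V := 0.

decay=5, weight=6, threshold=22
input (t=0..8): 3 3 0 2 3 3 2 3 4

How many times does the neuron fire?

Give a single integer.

Answer: 4

Derivation:
t=0: input=3 -> V=18
t=1: input=3 -> V=0 FIRE
t=2: input=0 -> V=0
t=3: input=2 -> V=12
t=4: input=3 -> V=0 FIRE
t=5: input=3 -> V=18
t=6: input=2 -> V=21
t=7: input=3 -> V=0 FIRE
t=8: input=4 -> V=0 FIRE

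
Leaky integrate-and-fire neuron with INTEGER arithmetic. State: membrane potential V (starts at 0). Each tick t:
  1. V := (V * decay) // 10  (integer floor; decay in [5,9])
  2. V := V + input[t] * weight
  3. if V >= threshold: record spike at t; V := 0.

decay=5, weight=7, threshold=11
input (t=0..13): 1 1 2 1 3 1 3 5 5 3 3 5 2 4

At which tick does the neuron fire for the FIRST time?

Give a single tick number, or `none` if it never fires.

t=0: input=1 -> V=7
t=1: input=1 -> V=10
t=2: input=2 -> V=0 FIRE
t=3: input=1 -> V=7
t=4: input=3 -> V=0 FIRE
t=5: input=1 -> V=7
t=6: input=3 -> V=0 FIRE
t=7: input=5 -> V=0 FIRE
t=8: input=5 -> V=0 FIRE
t=9: input=3 -> V=0 FIRE
t=10: input=3 -> V=0 FIRE
t=11: input=5 -> V=0 FIRE
t=12: input=2 -> V=0 FIRE
t=13: input=4 -> V=0 FIRE

Answer: 2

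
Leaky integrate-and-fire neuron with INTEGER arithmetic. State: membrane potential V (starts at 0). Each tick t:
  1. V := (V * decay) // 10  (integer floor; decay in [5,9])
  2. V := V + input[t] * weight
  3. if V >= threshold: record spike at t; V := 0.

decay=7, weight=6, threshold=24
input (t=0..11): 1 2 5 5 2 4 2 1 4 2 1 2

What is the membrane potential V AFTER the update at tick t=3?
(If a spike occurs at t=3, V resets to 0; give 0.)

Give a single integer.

Answer: 0

Derivation:
t=0: input=1 -> V=6
t=1: input=2 -> V=16
t=2: input=5 -> V=0 FIRE
t=3: input=5 -> V=0 FIRE
t=4: input=2 -> V=12
t=5: input=4 -> V=0 FIRE
t=6: input=2 -> V=12
t=7: input=1 -> V=14
t=8: input=4 -> V=0 FIRE
t=9: input=2 -> V=12
t=10: input=1 -> V=14
t=11: input=2 -> V=21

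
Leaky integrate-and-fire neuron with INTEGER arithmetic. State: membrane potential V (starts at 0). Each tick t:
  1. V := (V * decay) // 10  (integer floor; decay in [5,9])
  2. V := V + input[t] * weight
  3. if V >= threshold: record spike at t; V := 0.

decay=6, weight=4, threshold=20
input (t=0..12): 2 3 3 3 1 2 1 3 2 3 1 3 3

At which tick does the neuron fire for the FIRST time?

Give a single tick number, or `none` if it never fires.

Answer: 2

Derivation:
t=0: input=2 -> V=8
t=1: input=3 -> V=16
t=2: input=3 -> V=0 FIRE
t=3: input=3 -> V=12
t=4: input=1 -> V=11
t=5: input=2 -> V=14
t=6: input=1 -> V=12
t=7: input=3 -> V=19
t=8: input=2 -> V=19
t=9: input=3 -> V=0 FIRE
t=10: input=1 -> V=4
t=11: input=3 -> V=14
t=12: input=3 -> V=0 FIRE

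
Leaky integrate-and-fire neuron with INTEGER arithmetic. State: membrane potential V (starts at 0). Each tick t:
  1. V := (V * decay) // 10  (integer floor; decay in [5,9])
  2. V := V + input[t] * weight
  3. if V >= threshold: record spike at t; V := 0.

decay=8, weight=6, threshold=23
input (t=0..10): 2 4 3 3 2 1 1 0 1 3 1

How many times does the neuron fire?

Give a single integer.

t=0: input=2 -> V=12
t=1: input=4 -> V=0 FIRE
t=2: input=3 -> V=18
t=3: input=3 -> V=0 FIRE
t=4: input=2 -> V=12
t=5: input=1 -> V=15
t=6: input=1 -> V=18
t=7: input=0 -> V=14
t=8: input=1 -> V=17
t=9: input=3 -> V=0 FIRE
t=10: input=1 -> V=6

Answer: 3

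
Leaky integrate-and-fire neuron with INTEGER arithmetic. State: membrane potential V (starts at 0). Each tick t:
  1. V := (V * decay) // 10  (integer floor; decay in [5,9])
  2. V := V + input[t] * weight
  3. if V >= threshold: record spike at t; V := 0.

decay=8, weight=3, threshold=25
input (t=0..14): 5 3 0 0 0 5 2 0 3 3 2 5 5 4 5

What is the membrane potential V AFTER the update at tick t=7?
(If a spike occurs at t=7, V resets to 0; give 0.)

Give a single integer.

Answer: 18

Derivation:
t=0: input=5 -> V=15
t=1: input=3 -> V=21
t=2: input=0 -> V=16
t=3: input=0 -> V=12
t=4: input=0 -> V=9
t=5: input=5 -> V=22
t=6: input=2 -> V=23
t=7: input=0 -> V=18
t=8: input=3 -> V=23
t=9: input=3 -> V=0 FIRE
t=10: input=2 -> V=6
t=11: input=5 -> V=19
t=12: input=5 -> V=0 FIRE
t=13: input=4 -> V=12
t=14: input=5 -> V=24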